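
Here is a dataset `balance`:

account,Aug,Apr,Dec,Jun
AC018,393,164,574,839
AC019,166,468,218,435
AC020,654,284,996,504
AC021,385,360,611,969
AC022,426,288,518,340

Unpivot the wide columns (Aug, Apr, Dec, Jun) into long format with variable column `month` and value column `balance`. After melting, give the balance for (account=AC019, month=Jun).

Unpivoting turns each (account, wide-column) pair into one long row.
The wide cell at row AC019, column Jun holds 435, so the long row (AC019, Jun) has balance=435.

435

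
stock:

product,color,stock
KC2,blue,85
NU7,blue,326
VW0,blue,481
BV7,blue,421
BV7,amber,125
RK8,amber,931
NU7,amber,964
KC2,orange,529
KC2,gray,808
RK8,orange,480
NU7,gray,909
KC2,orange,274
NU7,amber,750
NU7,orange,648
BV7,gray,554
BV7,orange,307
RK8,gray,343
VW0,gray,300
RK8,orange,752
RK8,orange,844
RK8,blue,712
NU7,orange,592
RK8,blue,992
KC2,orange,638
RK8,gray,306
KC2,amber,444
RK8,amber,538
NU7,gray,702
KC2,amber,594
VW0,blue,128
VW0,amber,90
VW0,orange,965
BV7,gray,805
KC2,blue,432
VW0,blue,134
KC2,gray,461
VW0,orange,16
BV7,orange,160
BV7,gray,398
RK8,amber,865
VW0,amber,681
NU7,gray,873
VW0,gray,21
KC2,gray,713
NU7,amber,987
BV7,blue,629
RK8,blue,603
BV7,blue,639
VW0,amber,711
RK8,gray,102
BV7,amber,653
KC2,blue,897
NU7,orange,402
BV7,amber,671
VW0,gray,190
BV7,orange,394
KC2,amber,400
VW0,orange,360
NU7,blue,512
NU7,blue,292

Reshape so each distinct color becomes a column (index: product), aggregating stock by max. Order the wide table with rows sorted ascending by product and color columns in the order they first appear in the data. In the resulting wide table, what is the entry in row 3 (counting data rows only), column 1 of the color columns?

512

With rows sorted ascending by product, row 3 is product=NU7. color columns in first-appearance order: blue, amber, orange, gray; column 1 is blue.
Long rows with product=NU7, color=blue: max(326, 512, 292) = 512.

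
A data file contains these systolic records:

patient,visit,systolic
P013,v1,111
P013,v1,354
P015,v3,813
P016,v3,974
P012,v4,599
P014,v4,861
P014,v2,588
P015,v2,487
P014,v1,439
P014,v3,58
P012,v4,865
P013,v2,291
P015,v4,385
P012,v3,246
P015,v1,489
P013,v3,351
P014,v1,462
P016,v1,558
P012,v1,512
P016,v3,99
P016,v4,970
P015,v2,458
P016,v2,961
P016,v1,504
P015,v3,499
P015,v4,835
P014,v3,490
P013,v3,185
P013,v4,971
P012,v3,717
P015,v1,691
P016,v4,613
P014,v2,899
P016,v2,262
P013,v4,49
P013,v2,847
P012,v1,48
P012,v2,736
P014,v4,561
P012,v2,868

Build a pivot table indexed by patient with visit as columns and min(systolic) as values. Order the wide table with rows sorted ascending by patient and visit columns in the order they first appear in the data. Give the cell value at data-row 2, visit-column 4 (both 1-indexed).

291

With rows sorted ascending by patient, row 2 is patient=P013. visit columns in first-appearance order: v1, v3, v4, v2; column 4 is v2.
Long rows with patient=P013, visit=v2: min(291, 847) = 291.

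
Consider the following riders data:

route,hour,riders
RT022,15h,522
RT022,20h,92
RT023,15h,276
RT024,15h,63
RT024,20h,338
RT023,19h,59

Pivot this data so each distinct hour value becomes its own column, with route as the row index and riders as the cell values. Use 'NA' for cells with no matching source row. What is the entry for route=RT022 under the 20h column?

The long row with route=RT022, hour=20h has riders=92.

92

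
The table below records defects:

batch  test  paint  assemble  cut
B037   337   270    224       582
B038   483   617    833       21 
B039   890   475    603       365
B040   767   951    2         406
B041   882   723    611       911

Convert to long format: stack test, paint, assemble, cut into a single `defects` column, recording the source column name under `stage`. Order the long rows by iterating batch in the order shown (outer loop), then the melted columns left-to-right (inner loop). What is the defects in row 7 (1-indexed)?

20 rows total (5 × 4). Row 7: index ⌊(7-1)/4⌋ = 1 into batch → B038; (7-1) mod 4 = 2 into the melted columns → assemble.
So row 7 is (B038, assemble, 833); defects = 833.

833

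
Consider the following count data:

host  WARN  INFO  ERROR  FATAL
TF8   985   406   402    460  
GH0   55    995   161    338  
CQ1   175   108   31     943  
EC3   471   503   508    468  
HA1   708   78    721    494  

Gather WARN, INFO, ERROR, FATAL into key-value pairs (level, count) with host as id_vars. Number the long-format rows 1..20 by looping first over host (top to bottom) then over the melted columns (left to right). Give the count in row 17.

708

20 rows total (5 × 4). Row 17: index ⌊(17-1)/4⌋ = 4 into host → HA1; (17-1) mod 4 = 0 into the melted columns → WARN.
So row 17 is (HA1, WARN, 708); count = 708.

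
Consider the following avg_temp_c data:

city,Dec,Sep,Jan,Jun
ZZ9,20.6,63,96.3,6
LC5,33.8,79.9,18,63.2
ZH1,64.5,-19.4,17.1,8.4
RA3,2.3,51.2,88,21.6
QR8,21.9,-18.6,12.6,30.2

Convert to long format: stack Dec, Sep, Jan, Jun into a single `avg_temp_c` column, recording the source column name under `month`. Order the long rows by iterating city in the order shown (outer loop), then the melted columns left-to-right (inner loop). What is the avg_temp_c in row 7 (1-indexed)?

18

20 rows total (5 × 4). Row 7: index ⌊(7-1)/4⌋ = 1 into city → LC5; (7-1) mod 4 = 2 into the melted columns → Jan.
So row 7 is (LC5, Jan, 18); avg_temp_c = 18.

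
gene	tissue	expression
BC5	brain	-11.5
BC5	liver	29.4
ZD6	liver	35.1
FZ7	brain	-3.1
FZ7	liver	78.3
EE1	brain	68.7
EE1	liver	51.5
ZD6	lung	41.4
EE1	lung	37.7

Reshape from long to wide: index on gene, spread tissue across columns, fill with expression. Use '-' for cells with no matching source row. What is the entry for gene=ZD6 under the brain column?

-

No long-format row has gene=ZD6 and tissue=brain, so the cell is -.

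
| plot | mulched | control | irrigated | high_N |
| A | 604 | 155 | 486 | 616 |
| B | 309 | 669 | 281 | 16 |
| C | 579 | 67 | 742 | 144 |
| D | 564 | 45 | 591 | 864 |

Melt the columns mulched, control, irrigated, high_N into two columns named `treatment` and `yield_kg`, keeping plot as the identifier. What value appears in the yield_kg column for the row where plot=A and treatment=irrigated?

486

Unpivoting turns each (plot, wide-column) pair into one long row.
The wide cell at row A, column irrigated holds 486, so the long row (A, irrigated) has yield_kg=486.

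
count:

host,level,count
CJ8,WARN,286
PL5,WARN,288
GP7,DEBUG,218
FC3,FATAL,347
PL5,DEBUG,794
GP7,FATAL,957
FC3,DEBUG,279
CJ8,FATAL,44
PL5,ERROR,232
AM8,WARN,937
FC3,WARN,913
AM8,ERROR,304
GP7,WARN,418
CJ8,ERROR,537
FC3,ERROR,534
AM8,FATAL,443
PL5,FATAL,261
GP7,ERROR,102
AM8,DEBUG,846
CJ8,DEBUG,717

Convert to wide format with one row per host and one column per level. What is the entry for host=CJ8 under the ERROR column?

Wide layout: rows indexed by host, columns are the 4 distinct level values (WARN, DEBUG, FATAL, ERROR).
Cell (host=CJ8, level=ERROR) draws from the long row where host=CJ8 and level=ERROR, which has count=537.

537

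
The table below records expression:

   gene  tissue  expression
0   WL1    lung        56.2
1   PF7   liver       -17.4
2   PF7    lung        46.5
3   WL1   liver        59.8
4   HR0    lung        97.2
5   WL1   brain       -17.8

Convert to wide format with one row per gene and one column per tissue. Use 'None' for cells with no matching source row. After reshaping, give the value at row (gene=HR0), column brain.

No long-format row has gene=HR0 and tissue=brain, so the cell is None.

None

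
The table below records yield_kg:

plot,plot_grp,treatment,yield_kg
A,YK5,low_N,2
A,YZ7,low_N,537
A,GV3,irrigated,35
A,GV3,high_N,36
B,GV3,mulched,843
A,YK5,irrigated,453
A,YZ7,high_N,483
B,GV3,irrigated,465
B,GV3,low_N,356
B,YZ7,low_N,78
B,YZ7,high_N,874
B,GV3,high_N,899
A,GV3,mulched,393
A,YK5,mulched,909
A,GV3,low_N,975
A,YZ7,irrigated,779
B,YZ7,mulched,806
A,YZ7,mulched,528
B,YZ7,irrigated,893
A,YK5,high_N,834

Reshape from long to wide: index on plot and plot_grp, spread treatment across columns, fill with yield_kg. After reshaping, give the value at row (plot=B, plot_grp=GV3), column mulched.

Wide layout: rows indexed by plot and plot_grp, columns are the 4 distinct treatment values (low_N, irrigated, high_N, mulched).
Cell (plot=B, plot_grp=GV3, treatment=mulched) draws from the long row where plot=B, plot_grp=GV3 and treatment=mulched, which has yield_kg=843.

843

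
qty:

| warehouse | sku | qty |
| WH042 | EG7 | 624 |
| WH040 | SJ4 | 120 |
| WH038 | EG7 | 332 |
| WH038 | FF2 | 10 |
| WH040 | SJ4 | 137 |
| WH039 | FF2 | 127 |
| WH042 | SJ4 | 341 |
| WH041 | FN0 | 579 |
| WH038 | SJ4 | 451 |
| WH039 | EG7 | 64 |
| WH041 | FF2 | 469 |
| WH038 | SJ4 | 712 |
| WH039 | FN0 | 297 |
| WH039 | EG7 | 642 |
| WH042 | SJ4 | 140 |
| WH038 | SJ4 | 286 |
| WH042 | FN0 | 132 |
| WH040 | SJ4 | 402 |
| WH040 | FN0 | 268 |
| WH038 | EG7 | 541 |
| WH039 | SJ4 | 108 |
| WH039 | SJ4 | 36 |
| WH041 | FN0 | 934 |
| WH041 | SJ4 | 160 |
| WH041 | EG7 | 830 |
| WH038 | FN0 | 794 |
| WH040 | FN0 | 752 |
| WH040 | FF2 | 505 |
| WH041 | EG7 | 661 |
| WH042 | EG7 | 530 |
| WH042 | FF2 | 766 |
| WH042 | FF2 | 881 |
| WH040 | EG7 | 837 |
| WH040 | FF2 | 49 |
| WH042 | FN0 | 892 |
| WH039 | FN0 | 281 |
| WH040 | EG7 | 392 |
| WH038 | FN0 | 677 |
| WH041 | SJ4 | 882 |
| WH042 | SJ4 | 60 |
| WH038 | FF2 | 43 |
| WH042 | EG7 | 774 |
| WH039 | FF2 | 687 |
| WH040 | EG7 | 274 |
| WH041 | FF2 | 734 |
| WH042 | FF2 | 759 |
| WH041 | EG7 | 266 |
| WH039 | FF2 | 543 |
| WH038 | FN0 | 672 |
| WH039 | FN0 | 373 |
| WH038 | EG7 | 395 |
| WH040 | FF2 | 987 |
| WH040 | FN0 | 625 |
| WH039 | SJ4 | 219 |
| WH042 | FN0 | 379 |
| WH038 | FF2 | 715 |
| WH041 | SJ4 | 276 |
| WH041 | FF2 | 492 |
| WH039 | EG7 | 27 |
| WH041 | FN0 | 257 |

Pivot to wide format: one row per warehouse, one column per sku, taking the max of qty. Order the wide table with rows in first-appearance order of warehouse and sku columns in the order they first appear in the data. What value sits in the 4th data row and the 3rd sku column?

687

With rows in first-appearance order of warehouse, row 4 is warehouse=WH039. sku columns in first-appearance order: EG7, SJ4, FF2, FN0; column 3 is FF2.
Long rows with warehouse=WH039, sku=FF2: max(127, 687, 543) = 687.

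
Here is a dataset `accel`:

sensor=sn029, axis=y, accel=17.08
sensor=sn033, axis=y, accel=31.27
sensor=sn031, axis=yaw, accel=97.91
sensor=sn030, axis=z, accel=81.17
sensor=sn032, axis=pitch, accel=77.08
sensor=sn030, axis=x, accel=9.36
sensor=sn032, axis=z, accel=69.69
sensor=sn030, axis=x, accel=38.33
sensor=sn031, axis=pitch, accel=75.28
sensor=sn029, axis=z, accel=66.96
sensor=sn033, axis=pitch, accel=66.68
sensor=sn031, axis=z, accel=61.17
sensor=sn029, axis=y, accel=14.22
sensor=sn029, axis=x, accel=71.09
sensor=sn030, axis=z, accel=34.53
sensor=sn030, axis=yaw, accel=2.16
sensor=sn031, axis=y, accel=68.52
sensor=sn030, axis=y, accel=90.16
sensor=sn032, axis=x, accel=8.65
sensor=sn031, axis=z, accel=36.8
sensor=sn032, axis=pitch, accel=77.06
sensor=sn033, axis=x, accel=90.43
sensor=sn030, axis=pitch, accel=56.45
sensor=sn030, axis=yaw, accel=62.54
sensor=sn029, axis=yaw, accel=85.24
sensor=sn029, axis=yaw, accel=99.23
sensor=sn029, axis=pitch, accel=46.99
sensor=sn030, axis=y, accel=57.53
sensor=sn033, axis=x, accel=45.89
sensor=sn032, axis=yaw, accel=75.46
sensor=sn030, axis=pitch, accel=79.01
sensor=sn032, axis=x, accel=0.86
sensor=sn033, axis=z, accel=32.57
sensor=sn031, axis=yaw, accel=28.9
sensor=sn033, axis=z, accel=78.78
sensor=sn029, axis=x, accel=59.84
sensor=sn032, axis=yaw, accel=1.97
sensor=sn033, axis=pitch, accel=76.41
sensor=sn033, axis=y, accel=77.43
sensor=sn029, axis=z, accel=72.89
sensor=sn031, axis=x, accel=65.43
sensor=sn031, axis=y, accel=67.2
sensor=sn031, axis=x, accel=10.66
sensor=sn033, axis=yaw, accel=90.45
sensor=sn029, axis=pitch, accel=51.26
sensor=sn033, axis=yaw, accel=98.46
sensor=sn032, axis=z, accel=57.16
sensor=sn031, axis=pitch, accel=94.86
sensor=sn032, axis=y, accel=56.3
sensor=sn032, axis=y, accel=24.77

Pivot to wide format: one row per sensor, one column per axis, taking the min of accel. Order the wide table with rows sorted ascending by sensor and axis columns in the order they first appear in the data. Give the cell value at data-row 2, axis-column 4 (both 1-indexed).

56.45

With rows sorted ascending by sensor, row 2 is sensor=sn030. axis columns in first-appearance order: y, yaw, z, pitch, x; column 4 is pitch.
Long rows with sensor=sn030, axis=pitch: min(56.45, 79.01) = 56.45.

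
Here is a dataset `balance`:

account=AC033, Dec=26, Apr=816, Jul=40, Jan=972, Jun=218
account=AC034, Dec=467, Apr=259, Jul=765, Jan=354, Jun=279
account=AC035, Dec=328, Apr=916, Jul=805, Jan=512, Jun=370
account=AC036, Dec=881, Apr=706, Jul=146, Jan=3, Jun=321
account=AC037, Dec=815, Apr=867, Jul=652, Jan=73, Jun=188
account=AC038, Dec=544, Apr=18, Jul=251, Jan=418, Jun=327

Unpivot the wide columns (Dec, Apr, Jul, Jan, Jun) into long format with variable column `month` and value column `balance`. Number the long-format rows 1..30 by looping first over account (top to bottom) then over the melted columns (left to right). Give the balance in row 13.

805

30 rows total (6 × 5). Row 13: index ⌊(13-1)/5⌋ = 2 into account → AC035; (13-1) mod 5 = 2 into the melted columns → Jul.
So row 13 is (AC035, Jul, 805); balance = 805.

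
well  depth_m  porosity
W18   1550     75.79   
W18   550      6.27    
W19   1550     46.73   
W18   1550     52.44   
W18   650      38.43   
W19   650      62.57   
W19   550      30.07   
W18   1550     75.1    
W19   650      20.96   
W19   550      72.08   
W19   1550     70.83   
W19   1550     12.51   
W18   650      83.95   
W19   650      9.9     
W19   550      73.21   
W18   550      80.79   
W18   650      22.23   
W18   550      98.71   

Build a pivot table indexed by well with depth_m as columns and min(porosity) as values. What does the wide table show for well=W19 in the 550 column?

Rows with well=W19 and depth_m=550: porosity values are 30.07, 72.08, 73.21.
min(30.07, 72.08, 73.21) = 30.07.

30.07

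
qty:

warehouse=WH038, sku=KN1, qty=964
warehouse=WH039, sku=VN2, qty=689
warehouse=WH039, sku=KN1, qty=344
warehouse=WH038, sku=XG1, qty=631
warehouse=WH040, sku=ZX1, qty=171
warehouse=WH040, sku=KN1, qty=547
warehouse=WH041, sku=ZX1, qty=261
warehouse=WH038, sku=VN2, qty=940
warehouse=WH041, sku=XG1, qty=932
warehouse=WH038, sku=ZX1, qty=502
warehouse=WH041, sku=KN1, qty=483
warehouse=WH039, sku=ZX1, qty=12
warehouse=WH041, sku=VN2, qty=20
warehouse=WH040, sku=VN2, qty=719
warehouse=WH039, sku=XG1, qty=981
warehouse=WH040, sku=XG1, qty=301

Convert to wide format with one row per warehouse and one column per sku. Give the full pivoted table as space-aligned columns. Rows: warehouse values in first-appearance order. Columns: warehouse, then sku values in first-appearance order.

warehouse  KN1  VN2  XG1  ZX1
WH038      964  940  631  502
WH039      344  689  981  12 
WH040      547  719  301  171
WH041      483  20   932  261

Columns: warehouse plus the 4 distinct sku values (KN1, VN2, XG1, ZX1).
For example, row WH038 column KN1 takes qty=964 from the long row (WH038, KN1).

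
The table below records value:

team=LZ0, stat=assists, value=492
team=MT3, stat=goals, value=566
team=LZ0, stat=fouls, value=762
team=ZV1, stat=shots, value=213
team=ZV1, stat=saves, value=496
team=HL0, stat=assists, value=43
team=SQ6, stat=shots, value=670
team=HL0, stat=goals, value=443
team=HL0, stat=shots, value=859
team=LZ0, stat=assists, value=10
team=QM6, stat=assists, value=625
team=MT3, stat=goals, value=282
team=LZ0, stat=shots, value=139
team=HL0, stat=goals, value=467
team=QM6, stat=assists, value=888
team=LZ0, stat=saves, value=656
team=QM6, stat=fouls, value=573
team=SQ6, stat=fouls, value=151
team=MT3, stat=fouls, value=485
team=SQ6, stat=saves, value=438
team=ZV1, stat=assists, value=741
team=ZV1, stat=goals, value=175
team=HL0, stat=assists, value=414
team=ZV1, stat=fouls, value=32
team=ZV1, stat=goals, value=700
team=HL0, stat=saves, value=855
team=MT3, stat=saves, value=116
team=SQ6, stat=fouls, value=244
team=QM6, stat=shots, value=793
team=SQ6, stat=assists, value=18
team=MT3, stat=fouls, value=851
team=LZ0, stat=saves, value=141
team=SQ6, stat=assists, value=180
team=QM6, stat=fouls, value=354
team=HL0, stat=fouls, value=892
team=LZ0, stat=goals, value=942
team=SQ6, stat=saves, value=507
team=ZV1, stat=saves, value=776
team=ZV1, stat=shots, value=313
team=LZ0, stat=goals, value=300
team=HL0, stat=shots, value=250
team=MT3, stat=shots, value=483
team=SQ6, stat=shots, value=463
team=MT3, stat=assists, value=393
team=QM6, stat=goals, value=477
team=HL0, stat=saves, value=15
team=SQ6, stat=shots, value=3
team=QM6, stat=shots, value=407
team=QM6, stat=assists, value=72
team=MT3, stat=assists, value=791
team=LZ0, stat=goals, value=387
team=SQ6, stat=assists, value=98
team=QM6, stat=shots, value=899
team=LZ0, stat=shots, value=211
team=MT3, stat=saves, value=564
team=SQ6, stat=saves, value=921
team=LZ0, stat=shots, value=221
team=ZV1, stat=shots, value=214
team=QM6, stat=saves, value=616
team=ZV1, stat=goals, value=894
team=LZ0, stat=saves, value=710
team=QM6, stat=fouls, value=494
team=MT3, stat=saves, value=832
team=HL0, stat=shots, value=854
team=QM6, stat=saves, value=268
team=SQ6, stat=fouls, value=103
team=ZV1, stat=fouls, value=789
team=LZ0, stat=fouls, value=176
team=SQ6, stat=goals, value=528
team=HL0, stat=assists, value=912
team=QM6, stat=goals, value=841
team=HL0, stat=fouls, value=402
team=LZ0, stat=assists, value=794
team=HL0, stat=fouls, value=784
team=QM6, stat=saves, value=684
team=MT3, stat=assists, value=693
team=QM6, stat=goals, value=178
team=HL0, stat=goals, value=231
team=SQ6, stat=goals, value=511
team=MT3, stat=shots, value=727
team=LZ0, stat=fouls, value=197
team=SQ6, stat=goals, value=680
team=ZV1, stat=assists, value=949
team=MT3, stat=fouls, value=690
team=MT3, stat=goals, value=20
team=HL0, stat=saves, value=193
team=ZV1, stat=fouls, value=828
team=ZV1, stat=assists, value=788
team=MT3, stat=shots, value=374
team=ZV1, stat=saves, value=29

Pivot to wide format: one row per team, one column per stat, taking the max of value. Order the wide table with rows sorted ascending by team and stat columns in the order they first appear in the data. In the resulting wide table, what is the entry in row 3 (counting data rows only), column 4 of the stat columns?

727

With rows sorted ascending by team, row 3 is team=MT3. stat columns in first-appearance order: assists, goals, fouls, shots, saves; column 4 is shots.
Long rows with team=MT3, stat=shots: max(483, 727, 374) = 727.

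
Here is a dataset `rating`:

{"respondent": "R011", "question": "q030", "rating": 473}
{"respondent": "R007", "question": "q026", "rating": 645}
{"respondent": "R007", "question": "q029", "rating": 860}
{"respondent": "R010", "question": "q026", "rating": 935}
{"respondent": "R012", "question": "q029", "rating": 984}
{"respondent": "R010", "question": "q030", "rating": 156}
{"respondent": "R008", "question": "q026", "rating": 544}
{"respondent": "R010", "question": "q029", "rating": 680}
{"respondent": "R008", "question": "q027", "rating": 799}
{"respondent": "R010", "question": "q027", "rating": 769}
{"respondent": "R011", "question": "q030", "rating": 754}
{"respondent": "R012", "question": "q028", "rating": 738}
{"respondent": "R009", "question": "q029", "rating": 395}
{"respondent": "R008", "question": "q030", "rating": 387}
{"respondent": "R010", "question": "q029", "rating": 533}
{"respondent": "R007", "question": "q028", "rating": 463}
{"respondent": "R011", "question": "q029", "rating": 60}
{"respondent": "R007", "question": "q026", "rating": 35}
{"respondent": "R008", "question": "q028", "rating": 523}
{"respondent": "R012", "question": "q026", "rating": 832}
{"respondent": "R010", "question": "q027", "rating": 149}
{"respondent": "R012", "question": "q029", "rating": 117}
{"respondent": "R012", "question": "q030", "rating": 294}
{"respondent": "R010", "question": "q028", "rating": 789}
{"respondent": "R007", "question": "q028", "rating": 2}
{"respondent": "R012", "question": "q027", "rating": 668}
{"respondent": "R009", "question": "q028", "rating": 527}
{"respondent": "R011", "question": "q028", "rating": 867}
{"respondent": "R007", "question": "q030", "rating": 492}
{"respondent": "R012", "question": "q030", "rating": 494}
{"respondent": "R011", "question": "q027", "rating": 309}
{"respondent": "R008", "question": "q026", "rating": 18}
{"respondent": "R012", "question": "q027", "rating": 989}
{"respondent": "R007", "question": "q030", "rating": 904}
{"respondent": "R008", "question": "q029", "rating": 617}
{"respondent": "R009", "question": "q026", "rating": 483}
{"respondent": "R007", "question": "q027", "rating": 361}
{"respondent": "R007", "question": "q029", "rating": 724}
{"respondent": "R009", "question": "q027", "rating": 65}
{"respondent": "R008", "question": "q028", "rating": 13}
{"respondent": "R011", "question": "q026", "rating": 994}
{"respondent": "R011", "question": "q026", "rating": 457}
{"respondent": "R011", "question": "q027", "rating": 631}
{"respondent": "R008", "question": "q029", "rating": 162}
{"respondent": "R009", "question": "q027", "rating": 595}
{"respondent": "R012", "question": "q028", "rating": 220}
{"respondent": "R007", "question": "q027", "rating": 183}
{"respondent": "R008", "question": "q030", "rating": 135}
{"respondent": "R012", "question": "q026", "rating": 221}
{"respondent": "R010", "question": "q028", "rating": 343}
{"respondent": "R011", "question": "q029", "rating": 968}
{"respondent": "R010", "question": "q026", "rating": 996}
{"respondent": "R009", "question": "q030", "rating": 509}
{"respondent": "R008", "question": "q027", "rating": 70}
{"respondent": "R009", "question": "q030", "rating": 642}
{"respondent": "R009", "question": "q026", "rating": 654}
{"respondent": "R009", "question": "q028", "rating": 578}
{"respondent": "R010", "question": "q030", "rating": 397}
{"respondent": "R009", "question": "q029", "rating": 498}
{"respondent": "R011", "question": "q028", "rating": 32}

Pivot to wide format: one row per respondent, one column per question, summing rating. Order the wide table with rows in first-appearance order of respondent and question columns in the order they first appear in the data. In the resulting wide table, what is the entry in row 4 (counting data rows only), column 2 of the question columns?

With rows in first-appearance order of respondent, row 4 is respondent=R012. question columns in first-appearance order: q030, q026, q029, q027, q028; column 2 is q026.
Long rows with respondent=R012, question=q026: 832 + 221 = 1053.

1053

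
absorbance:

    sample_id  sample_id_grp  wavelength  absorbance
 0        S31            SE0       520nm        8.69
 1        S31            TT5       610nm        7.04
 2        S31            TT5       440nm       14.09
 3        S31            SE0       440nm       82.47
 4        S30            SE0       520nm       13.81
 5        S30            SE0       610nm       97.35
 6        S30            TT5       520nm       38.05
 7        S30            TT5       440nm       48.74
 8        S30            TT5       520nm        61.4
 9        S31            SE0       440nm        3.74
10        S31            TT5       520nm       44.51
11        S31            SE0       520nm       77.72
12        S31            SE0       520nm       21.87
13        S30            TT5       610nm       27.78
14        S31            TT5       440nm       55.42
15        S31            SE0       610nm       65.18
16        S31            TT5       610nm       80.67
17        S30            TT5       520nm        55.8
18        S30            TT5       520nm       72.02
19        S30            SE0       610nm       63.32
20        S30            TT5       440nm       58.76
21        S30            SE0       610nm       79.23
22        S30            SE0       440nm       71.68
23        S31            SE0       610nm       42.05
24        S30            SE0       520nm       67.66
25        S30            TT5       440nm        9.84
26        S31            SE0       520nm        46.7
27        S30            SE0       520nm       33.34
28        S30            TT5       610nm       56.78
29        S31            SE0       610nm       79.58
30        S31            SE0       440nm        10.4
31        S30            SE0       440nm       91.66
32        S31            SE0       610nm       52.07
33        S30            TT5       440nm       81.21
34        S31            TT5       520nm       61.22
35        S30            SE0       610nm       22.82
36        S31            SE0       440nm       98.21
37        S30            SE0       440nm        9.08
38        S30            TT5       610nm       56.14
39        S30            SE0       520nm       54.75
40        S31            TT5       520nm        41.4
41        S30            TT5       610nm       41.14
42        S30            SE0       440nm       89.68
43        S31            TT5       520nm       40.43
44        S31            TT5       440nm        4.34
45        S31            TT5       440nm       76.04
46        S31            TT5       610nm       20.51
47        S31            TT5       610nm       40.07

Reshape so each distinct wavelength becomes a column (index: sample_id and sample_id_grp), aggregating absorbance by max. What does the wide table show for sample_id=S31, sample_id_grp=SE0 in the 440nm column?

Rows with sample_id=S31, sample_id_grp=SE0 and wavelength=440nm: absorbance values are 82.47, 3.74, 10.4, 98.21.
max(82.47, 3.74, 10.4, 98.21) = 98.21.

98.21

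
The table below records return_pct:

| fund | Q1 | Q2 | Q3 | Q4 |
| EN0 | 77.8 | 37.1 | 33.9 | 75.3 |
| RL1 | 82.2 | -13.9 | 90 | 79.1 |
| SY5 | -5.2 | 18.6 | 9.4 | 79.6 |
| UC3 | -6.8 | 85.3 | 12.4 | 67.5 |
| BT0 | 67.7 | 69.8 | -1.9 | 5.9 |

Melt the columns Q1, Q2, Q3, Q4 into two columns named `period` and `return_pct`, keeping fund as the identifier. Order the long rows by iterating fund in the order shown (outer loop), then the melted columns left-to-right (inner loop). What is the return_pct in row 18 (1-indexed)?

20 rows total (5 × 4). Row 18: index ⌊(18-1)/4⌋ = 4 into fund → BT0; (18-1) mod 4 = 1 into the melted columns → Q2.
So row 18 is (BT0, Q2, 69.8); return_pct = 69.8.

69.8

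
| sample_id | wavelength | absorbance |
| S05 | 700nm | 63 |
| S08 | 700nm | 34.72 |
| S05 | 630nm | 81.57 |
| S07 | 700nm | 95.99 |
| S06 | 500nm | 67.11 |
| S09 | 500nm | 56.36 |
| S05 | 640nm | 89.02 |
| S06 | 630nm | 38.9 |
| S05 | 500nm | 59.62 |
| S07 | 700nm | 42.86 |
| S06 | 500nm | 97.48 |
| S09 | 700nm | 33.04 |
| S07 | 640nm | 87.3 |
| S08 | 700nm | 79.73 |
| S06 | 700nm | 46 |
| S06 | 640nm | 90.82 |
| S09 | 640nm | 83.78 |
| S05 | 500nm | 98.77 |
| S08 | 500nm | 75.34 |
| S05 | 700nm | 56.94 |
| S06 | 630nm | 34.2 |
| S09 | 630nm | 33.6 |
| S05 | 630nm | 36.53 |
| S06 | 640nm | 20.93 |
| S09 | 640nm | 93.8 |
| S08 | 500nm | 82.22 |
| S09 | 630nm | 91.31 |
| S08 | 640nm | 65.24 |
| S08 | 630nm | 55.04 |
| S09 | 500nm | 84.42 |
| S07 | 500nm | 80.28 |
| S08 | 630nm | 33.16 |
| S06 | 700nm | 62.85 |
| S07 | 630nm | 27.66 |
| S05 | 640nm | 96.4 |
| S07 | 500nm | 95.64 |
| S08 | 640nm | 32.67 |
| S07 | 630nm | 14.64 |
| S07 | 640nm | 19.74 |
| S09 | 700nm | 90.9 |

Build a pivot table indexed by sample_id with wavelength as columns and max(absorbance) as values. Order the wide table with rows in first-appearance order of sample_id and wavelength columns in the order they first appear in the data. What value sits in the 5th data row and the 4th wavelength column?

With rows in first-appearance order of sample_id, row 5 is sample_id=S09. wavelength columns in first-appearance order: 700nm, 630nm, 500nm, 640nm; column 4 is 640nm.
Long rows with sample_id=S09, wavelength=640nm: max(83.78, 93.8) = 93.8.

93.8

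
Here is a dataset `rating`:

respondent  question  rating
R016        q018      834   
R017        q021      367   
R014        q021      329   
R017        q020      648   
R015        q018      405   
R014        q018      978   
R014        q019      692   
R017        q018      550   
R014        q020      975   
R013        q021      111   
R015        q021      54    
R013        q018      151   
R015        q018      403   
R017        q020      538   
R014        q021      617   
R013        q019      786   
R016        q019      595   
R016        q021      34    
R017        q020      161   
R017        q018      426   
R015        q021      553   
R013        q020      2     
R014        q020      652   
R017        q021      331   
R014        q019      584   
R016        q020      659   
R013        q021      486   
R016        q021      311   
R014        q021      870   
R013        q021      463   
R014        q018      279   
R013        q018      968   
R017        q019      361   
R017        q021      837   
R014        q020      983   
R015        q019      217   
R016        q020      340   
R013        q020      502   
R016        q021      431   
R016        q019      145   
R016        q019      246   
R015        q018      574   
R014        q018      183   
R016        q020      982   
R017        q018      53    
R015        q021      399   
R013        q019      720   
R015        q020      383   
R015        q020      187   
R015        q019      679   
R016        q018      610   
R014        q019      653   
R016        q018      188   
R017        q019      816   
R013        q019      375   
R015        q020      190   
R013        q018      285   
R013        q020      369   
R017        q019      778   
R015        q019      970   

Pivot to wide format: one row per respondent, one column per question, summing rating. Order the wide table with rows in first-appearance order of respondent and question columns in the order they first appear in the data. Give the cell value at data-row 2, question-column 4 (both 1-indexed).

1955

With rows in first-appearance order of respondent, row 2 is respondent=R017. question columns in first-appearance order: q018, q021, q020, q019; column 4 is q019.
Long rows with respondent=R017, question=q019: 361 + 816 + 778 = 1955.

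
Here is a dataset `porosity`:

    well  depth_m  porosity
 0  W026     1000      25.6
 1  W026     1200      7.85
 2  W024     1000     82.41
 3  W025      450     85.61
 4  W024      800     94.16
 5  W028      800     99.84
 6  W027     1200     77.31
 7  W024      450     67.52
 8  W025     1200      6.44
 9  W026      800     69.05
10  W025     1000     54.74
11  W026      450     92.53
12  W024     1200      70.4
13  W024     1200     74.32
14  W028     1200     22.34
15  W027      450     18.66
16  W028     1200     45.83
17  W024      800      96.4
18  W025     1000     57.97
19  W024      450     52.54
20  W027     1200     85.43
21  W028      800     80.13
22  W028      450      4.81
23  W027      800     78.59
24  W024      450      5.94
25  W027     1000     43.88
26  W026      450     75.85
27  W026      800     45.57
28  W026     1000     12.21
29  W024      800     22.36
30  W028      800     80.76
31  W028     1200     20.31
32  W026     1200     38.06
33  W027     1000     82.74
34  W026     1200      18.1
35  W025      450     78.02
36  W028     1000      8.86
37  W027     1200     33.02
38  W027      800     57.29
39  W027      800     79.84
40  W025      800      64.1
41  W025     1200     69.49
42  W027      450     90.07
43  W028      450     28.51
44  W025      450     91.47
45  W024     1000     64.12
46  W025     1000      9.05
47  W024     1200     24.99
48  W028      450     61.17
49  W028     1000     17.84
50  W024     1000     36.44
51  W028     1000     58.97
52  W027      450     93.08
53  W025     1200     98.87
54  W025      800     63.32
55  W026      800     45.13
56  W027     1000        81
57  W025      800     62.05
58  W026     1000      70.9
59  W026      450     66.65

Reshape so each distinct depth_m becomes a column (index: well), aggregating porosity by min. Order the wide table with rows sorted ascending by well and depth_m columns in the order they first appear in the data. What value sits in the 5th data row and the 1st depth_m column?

8.86

With rows sorted ascending by well, row 5 is well=W028. depth_m columns in first-appearance order: 1000, 1200, 450, 800; column 1 is 1000.
Long rows with well=W028, depth_m=1000: min(8.86, 17.84, 58.97) = 8.86.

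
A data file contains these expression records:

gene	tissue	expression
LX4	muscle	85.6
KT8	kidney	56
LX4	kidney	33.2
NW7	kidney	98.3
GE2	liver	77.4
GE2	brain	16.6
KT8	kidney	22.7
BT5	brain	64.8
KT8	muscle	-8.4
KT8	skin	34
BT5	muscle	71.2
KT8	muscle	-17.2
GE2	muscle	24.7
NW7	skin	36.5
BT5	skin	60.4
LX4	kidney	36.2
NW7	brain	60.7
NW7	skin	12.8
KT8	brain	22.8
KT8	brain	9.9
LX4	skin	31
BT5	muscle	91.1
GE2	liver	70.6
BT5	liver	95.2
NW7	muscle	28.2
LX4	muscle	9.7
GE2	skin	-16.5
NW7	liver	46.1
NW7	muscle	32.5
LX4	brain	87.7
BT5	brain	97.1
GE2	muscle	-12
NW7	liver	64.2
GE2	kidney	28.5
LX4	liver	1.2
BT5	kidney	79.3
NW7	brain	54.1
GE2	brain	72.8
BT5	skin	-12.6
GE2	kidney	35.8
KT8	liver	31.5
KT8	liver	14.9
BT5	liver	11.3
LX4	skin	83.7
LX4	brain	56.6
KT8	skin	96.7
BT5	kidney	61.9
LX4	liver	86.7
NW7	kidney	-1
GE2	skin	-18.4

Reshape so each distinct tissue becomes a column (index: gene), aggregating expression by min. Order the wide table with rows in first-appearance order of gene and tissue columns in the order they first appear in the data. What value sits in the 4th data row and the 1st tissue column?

With rows in first-appearance order of gene, row 4 is gene=GE2. tissue columns in first-appearance order: muscle, kidney, liver, brain, skin; column 1 is muscle.
Long rows with gene=GE2, tissue=muscle: min(24.7, -12) = -12.

-12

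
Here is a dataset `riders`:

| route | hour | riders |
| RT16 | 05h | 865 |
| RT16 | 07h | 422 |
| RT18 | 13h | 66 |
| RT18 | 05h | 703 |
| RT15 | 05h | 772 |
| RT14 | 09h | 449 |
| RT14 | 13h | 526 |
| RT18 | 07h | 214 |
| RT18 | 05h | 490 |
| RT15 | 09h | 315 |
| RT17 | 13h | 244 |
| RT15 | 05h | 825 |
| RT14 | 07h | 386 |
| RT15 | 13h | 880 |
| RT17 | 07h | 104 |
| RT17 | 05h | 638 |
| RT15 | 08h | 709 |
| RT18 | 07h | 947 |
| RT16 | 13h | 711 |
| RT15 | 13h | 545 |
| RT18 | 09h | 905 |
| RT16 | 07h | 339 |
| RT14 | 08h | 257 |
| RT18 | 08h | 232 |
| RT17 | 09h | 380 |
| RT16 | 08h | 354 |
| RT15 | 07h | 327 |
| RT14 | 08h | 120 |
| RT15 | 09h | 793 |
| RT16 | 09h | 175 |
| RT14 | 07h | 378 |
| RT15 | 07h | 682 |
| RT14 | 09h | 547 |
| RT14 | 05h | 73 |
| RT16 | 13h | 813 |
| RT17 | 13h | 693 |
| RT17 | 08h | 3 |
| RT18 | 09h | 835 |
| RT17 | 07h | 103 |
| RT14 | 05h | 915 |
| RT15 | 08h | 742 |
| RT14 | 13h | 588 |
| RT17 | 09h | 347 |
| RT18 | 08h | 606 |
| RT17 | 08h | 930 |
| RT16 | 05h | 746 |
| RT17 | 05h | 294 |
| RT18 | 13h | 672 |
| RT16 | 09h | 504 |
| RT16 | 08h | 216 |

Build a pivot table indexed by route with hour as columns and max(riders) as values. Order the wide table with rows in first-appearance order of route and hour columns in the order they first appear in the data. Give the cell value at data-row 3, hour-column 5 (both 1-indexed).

With rows in first-appearance order of route, row 3 is route=RT15. hour columns in first-appearance order: 05h, 07h, 13h, 09h, 08h; column 5 is 08h.
Long rows with route=RT15, hour=08h: max(709, 742) = 742.

742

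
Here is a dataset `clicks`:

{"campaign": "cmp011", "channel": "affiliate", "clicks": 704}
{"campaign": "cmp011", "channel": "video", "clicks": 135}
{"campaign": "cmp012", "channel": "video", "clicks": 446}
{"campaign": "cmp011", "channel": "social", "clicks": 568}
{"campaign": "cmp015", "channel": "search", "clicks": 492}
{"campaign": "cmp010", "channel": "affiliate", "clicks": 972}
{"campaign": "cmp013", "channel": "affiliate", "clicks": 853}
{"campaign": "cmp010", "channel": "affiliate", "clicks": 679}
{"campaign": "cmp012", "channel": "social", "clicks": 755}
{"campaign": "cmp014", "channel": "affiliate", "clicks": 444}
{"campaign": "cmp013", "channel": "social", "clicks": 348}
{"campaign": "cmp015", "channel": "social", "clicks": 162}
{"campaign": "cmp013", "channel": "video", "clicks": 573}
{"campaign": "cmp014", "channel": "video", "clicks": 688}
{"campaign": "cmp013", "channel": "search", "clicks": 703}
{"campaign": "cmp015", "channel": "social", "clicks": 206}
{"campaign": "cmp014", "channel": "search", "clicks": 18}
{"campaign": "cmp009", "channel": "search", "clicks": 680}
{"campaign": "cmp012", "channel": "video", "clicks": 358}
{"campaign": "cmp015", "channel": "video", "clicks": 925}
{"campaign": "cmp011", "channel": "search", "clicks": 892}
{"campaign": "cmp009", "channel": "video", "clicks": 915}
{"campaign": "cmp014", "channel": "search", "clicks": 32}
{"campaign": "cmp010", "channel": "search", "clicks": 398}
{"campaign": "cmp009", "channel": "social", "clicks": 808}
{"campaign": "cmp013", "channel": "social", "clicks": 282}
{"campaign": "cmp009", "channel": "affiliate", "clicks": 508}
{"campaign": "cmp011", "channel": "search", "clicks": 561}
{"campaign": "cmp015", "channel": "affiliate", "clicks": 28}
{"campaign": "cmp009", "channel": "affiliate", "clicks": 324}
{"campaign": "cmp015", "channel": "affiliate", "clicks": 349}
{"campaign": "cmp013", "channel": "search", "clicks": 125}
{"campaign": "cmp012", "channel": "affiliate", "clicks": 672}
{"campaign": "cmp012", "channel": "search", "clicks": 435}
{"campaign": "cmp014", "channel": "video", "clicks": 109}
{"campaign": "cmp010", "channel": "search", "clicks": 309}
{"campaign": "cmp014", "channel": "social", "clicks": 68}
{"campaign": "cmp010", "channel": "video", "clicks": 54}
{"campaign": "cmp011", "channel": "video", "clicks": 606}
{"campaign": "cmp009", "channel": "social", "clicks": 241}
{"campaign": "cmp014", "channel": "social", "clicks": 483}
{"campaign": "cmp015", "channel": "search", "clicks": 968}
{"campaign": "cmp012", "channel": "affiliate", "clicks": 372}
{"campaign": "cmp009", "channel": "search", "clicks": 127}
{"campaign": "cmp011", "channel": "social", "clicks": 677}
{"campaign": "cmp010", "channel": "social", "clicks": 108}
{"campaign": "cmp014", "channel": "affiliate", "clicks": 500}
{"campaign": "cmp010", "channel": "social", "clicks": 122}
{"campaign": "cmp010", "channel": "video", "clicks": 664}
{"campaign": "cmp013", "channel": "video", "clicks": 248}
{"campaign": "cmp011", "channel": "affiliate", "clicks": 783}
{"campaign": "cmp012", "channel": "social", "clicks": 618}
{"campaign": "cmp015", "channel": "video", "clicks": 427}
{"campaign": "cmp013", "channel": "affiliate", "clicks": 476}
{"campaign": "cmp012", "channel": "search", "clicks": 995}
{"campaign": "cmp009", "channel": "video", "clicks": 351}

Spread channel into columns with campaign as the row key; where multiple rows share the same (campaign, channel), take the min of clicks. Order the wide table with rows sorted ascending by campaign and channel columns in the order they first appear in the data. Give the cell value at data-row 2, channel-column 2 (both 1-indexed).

With rows sorted ascending by campaign, row 2 is campaign=cmp010. channel columns in first-appearance order: affiliate, video, social, search; column 2 is video.
Long rows with campaign=cmp010, channel=video: min(54, 664) = 54.

54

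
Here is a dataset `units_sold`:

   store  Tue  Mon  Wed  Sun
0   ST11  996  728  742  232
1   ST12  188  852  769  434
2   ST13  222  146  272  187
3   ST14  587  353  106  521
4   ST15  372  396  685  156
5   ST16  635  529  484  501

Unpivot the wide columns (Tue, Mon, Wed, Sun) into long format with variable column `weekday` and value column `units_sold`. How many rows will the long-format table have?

24

6 store values × 4 melted columns = 24 rows.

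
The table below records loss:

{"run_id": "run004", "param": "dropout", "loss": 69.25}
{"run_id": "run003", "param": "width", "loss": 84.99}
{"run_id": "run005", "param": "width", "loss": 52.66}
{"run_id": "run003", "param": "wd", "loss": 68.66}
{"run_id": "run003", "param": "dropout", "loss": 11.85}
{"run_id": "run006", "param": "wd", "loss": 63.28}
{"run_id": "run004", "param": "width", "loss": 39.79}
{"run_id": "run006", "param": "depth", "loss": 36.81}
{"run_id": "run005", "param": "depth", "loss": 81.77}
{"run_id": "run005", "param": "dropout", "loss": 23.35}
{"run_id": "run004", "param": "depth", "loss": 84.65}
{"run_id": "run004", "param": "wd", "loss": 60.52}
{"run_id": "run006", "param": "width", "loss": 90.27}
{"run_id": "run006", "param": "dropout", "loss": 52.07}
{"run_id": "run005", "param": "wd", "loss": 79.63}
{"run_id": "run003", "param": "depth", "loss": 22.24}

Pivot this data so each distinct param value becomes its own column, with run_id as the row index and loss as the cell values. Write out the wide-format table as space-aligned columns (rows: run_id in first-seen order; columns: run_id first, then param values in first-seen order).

run_id  dropout  width  wd     depth
run004  69.25    39.79  60.52  84.65
run003  11.85    84.99  68.66  22.24
run005  23.35    52.66  79.63  81.77
run006  52.07    90.27  63.28  36.81

Columns: run_id plus the 4 distinct param values (dropout, width, wd, depth).
For example, row run004 column dropout takes loss=69.25 from the long row (run004, dropout).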